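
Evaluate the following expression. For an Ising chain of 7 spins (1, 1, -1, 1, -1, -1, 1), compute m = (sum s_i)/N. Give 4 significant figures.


Step 1: Count up spins (+1): 4, down spins (-1): 3
Step 2: Total magnetization M = 4 - 3 = 1
Step 3: m = M/N = 1/7 = 0.1429

0.1429


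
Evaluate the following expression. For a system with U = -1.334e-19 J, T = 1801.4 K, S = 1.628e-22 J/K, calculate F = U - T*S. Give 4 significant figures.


Step 1: T*S = 1801.4 * 1.628e-22 = 2.933e-19 J
Step 2: F = U - T*S = -1.334e-19 - 2.933e-19
Step 3: F = -4.267e-19 J

-4.267e-19


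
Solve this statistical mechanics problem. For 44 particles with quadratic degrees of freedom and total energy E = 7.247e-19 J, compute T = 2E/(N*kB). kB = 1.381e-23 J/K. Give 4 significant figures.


Step 1: Numerator = 2*E = 2*7.247e-19 = 1.449e-18 J
Step 2: Denominator = N*kB = 44*1.381e-23 = 6.076e-22
Step 3: T = 1.449e-18 / 6.076e-22 = 2385 K

2385


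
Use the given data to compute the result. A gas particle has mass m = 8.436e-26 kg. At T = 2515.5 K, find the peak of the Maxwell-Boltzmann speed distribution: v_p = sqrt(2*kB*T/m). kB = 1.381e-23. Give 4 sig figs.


Step 1: Numerator = 2*kB*T = 2*1.381e-23*2515.5 = 6.948e-20
Step 2: Ratio = 6.948e-20 / 8.436e-26 = 8.236e+05
Step 3: v_p = sqrt(8.236e+05) = 907.5 m/s

907.5


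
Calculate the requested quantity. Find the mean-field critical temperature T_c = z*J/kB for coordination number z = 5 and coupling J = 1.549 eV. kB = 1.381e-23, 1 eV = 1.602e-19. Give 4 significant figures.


Step 1: z*J = 5*1.549 = 7.745 eV
Step 2: Convert to Joules: 7.745*1.602e-19 = 1.241e-18 J
Step 3: T_c = 1.241e-18 / 1.381e-23 = 8.984e+04 K

8.984e+04


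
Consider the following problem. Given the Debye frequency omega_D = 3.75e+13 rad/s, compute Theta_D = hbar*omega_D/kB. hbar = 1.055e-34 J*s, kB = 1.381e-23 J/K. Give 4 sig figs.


Step 1: hbar*omega_D = 1.055e-34 * 3.75e+13 = 3.956e-21 J
Step 2: Theta_D = 3.956e-21 / 1.381e-23
Step 3: Theta_D = 286.5 K

286.5


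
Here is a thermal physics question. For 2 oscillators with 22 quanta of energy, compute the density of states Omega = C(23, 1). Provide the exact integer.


Step 1: Use binomial coefficient C(23, 1)
Step 2: Numerator = 23! / 22!
Step 3: Denominator = 1!
Step 4: Omega = 23

23


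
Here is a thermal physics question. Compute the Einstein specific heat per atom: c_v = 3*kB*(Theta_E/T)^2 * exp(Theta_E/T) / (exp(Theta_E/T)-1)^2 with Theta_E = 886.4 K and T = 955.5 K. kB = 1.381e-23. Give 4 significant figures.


Step 1: x = Theta_E/T = 886.4/955.5 = 0.9277
Step 2: x^2 = 0.8606
Step 3: exp(x) = 2.529
Step 4: c_v = 3*1.381e-23*0.8606*2.529/(2.529-1)^2 = 3.858e-23

3.858e-23


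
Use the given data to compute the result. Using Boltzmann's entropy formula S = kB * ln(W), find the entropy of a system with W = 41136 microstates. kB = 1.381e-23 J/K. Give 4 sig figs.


Step 1: ln(W) = ln(41136) = 10.62
Step 2: S = kB * ln(W) = 1.381e-23 * 10.62
Step 3: S = 1.467e-22 J/K

1.467e-22


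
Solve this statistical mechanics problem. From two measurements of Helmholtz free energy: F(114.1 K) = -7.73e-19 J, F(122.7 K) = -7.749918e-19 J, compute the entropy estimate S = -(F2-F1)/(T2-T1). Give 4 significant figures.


Step 1: dF = F2 - F1 = -7.749918e-19 - (-7.73e-19) = -1.9918e-21 J
Step 2: dT = T2 - T1 = 122.7 - 114.1 = 8.6 K
Step 3: S = -dF/dT = -(-1.9918e-21)/8.6 = 2.316e-22 J/K

2.316e-22


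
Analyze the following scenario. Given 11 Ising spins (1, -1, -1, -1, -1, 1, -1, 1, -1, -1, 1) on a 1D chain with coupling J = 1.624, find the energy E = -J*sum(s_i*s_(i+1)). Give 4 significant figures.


Step 1: Nearest-neighbor products: -1, 1, 1, 1, -1, -1, -1, -1, 1, -1
Step 2: Sum of products = -2
Step 3: E = -1.624 * -2 = 3.248

3.248


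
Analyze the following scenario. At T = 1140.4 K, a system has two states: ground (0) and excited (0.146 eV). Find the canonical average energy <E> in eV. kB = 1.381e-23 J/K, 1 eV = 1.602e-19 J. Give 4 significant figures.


Step 1: beta*E = 0.146*1.602e-19/(1.381e-23*1140.4) = 1.485
Step 2: exp(-beta*E) = 0.2265
Step 3: <E> = 0.146*0.2265/(1+0.2265) = 0.02696 eV

0.02696


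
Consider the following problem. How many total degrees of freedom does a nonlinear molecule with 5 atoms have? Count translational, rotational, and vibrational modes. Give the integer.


Step 1: Translational DOF = 3
Step 2: Rotational DOF (nonlinear) = 3
Step 3: Vibrational DOF = 3*5 - 6 = 9
Step 4: Total = 3 + 3 + 9 = 15

15


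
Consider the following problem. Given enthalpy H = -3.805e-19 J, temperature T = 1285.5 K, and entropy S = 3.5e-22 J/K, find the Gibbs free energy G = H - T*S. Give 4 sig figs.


Step 1: T*S = 1285.5 * 3.5e-22 = 4.499e-19 J
Step 2: G = H - T*S = -3.805e-19 - 4.499e-19
Step 3: G = -8.304e-19 J

-8.304e-19


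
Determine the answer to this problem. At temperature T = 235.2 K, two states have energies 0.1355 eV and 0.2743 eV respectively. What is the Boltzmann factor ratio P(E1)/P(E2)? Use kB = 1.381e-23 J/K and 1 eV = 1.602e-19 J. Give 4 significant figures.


Step 1: Compute energy difference dE = E1 - E2 = 0.1355 - 0.2743 = -0.1388 eV
Step 2: Convert to Joules: dE_J = -0.1388 * 1.602e-19 = -2.224e-20 J
Step 3: Compute exponent = -dE_J / (kB * T) = -(-2.224e-20) / (1.381e-23 * 235.2) = 6.846
Step 4: P(E1)/P(E2) = exp(6.846) = 939.9

939.9


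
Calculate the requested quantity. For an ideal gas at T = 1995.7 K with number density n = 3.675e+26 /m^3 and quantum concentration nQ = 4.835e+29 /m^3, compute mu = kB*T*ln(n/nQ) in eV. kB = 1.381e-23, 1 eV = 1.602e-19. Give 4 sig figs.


Step 1: n/nQ = 3.675e+26/4.835e+29 = 0.0007601
Step 2: ln(n/nQ) = -7.182
Step 3: mu = kB*T*ln(n/nQ) = 2.756e-20*-7.182 = -1.979e-19 J
Step 4: Convert to eV: -1.979e-19/1.602e-19 = -1.236 eV

-1.236


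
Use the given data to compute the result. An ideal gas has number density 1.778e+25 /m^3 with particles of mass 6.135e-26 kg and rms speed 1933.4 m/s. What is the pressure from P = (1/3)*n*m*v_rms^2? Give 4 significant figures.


Step 1: v_rms^2 = 1933.4^2 = 3.738e+06
Step 2: n*m = 1.778e+25*6.135e-26 = 1.091
Step 3: P = (1/3)*1.091*3.738e+06 = 1.359e+06 Pa

1.359e+06


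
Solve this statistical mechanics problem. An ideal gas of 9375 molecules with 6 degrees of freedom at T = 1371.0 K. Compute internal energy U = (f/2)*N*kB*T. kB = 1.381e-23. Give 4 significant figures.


Step 1: f/2 = 6/2 = 3.0
Step 2: N*kB*T = 9375*1.381e-23*1371.0 = 1.775e-16
Step 3: U = 3.0 * 1.775e-16 = 5.325e-16 J

5.325e-16


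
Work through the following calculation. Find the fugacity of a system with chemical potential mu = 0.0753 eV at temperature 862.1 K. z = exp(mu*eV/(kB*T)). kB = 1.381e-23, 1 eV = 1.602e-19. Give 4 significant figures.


Step 1: Convert mu to Joules: 0.0753*1.602e-19 = 1.206e-20 J
Step 2: kB*T = 1.381e-23*862.1 = 1.191e-20 J
Step 3: mu/(kB*T) = 1.013
Step 4: z = exp(1.013) = 2.754

2.754


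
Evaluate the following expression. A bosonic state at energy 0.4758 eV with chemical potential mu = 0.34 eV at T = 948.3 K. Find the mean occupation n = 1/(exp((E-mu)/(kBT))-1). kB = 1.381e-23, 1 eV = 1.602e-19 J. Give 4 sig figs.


Step 1: (E - mu) = 0.1358 eV
Step 2: x = (E-mu)*eV/(kB*T) = 0.1358*1.602e-19/(1.381e-23*948.3) = 1.661
Step 3: exp(x) = 5.266
Step 4: n = 1/(exp(x)-1) = 0.2344

0.2344


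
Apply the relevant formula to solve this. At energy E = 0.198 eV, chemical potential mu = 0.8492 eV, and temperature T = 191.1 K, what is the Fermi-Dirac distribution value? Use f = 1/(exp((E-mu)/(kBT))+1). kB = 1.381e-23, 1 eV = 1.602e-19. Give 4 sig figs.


Step 1: (E - mu) = 0.198 - 0.8492 = -0.6512 eV
Step 2: Convert: (E-mu)*eV = -1.043e-19 J
Step 3: x = (E-mu)*eV/(kB*T) = -39.53
Step 4: f = 1/(exp(-39.53)+1) = 1

1


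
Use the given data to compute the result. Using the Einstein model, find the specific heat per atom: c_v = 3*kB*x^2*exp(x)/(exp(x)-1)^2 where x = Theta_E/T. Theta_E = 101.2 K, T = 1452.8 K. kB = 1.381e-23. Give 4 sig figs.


Step 1: x = Theta_E/T = 101.2/1452.8 = 0.06966
Step 2: x^2 = 0.004852
Step 3: exp(x) = 1.072
Step 4: c_v = 3*1.381e-23*0.004852*1.072/(1.072-1)^2 = 4.141e-23

4.141e-23


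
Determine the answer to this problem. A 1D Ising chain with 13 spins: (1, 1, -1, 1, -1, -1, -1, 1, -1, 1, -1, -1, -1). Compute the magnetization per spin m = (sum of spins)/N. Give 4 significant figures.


Step 1: Count up spins (+1): 5, down spins (-1): 8
Step 2: Total magnetization M = 5 - 8 = -3
Step 3: m = M/N = -3/13 = -0.2308

-0.2308


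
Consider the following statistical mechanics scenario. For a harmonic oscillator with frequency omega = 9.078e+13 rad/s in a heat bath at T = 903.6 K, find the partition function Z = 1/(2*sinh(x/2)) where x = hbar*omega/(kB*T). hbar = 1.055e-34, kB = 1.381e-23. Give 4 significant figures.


Step 1: Compute x = hbar*omega/(kB*T) = 1.055e-34*9.078e+13/(1.381e-23*903.6) = 0.7675
Step 2: x/2 = 0.3837
Step 3: sinh(x/2) = 0.3932
Step 4: Z = 1/(2*0.3932) = 1.272

1.272


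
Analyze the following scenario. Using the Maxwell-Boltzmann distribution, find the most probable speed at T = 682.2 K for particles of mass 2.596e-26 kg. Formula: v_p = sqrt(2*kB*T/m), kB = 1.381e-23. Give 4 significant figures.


Step 1: Numerator = 2*kB*T = 2*1.381e-23*682.2 = 1.884e-20
Step 2: Ratio = 1.884e-20 / 2.596e-26 = 7.258e+05
Step 3: v_p = sqrt(7.258e+05) = 852 m/s

852


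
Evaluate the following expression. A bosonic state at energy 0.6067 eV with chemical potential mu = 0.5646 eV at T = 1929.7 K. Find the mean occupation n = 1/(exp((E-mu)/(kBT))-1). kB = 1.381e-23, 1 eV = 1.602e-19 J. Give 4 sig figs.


Step 1: (E - mu) = 0.0421 eV
Step 2: x = (E-mu)*eV/(kB*T) = 0.0421*1.602e-19/(1.381e-23*1929.7) = 0.2531
Step 3: exp(x) = 1.288
Step 4: n = 1/(exp(x)-1) = 3.472

3.472


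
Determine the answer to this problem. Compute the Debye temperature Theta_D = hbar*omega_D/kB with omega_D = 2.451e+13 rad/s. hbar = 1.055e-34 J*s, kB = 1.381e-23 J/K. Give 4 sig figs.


Step 1: hbar*omega_D = 1.055e-34 * 2.451e+13 = 2.586e-21 J
Step 2: Theta_D = 2.586e-21 / 1.381e-23
Step 3: Theta_D = 187.2 K

187.2


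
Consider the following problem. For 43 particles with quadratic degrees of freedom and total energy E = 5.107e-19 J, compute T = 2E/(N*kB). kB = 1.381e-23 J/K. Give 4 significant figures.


Step 1: Numerator = 2*E = 2*5.107e-19 = 1.021e-18 J
Step 2: Denominator = N*kB = 43*1.381e-23 = 5.938e-22
Step 3: T = 1.021e-18 / 5.938e-22 = 1720 K

1720


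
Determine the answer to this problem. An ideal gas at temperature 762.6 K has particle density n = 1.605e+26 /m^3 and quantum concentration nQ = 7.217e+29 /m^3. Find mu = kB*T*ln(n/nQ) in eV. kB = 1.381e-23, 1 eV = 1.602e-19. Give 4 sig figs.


Step 1: n/nQ = 1.605e+26/7.217e+29 = 0.0002224
Step 2: ln(n/nQ) = -8.411
Step 3: mu = kB*T*ln(n/nQ) = 1.053e-20*-8.411 = -8.858e-20 J
Step 4: Convert to eV: -8.858e-20/1.602e-19 = -0.5529 eV

-0.5529


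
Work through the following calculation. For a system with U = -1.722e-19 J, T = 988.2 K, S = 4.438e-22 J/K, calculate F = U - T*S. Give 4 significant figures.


Step 1: T*S = 988.2 * 4.438e-22 = 4.386e-19 J
Step 2: F = U - T*S = -1.722e-19 - 4.386e-19
Step 3: F = -6.108e-19 J

-6.108e-19


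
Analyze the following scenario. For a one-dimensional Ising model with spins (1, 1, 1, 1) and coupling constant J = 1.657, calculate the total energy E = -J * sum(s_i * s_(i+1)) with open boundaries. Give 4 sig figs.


Step 1: Nearest-neighbor products: 1, 1, 1
Step 2: Sum of products = 3
Step 3: E = -1.657 * 3 = -4.971

-4.971


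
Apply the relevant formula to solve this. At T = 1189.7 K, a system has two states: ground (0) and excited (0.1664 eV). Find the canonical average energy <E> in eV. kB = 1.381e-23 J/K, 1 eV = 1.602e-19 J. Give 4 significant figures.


Step 1: beta*E = 0.1664*1.602e-19/(1.381e-23*1189.7) = 1.622
Step 2: exp(-beta*E) = 0.1974
Step 3: <E> = 0.1664*0.1974/(1+0.1974) = 0.02743 eV

0.02743


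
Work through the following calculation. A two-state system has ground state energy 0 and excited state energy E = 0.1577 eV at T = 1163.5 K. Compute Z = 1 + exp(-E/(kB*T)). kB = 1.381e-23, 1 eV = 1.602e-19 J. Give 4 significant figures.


Step 1: Compute beta*E = E*eV/(kB*T) = 0.1577*1.602e-19/(1.381e-23*1163.5) = 1.572
Step 2: exp(-beta*E) = exp(-1.572) = 0.2076
Step 3: Z = 1 + 0.2076 = 1.208

1.208


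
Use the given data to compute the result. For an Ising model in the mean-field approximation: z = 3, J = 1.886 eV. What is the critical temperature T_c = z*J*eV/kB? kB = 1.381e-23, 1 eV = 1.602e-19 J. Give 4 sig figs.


Step 1: z*J = 3*1.886 = 5.658 eV
Step 2: Convert to Joules: 5.658*1.602e-19 = 9.064e-19 J
Step 3: T_c = 9.064e-19 / 1.381e-23 = 6.563e+04 K

6.563e+04


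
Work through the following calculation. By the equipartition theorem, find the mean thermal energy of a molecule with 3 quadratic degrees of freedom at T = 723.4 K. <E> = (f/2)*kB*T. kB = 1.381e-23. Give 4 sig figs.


Step 1: f/2 = 3/2 = 1.5
Step 2: kB*T = 1.381e-23 * 723.4 = 9.99e-21
Step 3: <E> = 1.5 * 9.99e-21 = 1.499e-20 J

1.499e-20


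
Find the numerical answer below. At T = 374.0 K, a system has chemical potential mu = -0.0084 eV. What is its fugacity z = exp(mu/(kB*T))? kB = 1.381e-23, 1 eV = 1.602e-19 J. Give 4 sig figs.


Step 1: Convert mu to Joules: -0.0084*1.602e-19 = -1.346e-21 J
Step 2: kB*T = 1.381e-23*374.0 = 5.165e-21 J
Step 3: mu/(kB*T) = -0.2605
Step 4: z = exp(-0.2605) = 0.7706

0.7706


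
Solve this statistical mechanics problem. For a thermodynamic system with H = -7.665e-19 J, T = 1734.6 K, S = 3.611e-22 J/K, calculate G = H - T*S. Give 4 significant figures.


Step 1: T*S = 1734.6 * 3.611e-22 = 6.264e-19 J
Step 2: G = H - T*S = -7.665e-19 - 6.264e-19
Step 3: G = -1.393e-18 J

-1.393e-18


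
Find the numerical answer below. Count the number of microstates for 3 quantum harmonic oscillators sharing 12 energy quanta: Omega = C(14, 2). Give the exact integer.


Step 1: Use binomial coefficient C(14, 2)
Step 2: Numerator = 14! / 12!
Step 3: Denominator = 2!
Step 4: Omega = 91

91


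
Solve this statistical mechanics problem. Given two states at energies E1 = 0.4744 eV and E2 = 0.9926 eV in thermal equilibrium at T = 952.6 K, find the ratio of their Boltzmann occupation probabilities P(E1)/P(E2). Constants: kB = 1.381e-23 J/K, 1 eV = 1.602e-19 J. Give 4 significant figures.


Step 1: Compute energy difference dE = E1 - E2 = 0.4744 - 0.9926 = -0.5182 eV
Step 2: Convert to Joules: dE_J = -0.5182 * 1.602e-19 = -8.302e-20 J
Step 3: Compute exponent = -dE_J / (kB * T) = -(-8.302e-20) / (1.381e-23 * 952.6) = 6.31
Step 4: P(E1)/P(E2) = exp(6.31) = 550.3

550.3


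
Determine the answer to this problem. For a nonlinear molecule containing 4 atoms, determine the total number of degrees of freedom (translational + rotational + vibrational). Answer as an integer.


Step 1: Translational DOF = 3
Step 2: Rotational DOF (nonlinear) = 3
Step 3: Vibrational DOF = 3*4 - 6 = 6
Step 4: Total = 3 + 3 + 6 = 12

12


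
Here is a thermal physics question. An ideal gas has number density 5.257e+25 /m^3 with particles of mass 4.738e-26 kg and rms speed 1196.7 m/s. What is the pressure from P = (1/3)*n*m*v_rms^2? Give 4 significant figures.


Step 1: v_rms^2 = 1196.7^2 = 1.432e+06
Step 2: n*m = 5.257e+25*4.738e-26 = 2.491
Step 3: P = (1/3)*2.491*1.432e+06 = 1.189e+06 Pa

1.189e+06


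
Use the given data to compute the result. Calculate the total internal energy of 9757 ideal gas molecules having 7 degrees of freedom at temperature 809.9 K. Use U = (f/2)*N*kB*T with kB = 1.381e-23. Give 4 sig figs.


Step 1: f/2 = 7/2 = 3.5
Step 2: N*kB*T = 9757*1.381e-23*809.9 = 1.091e-16
Step 3: U = 3.5 * 1.091e-16 = 3.82e-16 J

3.82e-16


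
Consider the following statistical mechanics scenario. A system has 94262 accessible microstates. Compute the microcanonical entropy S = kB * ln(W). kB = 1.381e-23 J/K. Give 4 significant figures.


Step 1: ln(W) = ln(94262) = 11.45
Step 2: S = kB * ln(W) = 1.381e-23 * 11.45
Step 3: S = 1.582e-22 J/K

1.582e-22


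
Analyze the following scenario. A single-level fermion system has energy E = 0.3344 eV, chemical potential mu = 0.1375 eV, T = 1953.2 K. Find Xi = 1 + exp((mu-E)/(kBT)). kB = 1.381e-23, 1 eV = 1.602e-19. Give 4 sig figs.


Step 1: (mu - E) = 0.1375 - 0.3344 = -0.1969 eV
Step 2: x = (mu-E)*eV/(kB*T) = -0.1969*1.602e-19/(1.381e-23*1953.2) = -1.169
Step 3: exp(x) = 0.3105
Step 4: Xi = 1 + 0.3105 = 1.311

1.311


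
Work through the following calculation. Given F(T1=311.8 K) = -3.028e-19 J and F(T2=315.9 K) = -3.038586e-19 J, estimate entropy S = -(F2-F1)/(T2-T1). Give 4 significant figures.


Step 1: dF = F2 - F1 = -3.038586e-19 - (-3.028e-19) = -1.0586e-21 J
Step 2: dT = T2 - T1 = 315.9 - 311.8 = 4.1 K
Step 3: S = -dF/dT = -(-1.0586e-21)/4.1 = 2.582e-22 J/K

2.582e-22


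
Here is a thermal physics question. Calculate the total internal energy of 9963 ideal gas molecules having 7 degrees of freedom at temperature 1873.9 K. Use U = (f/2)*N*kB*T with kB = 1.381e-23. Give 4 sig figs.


Step 1: f/2 = 7/2 = 3.5
Step 2: N*kB*T = 9963*1.381e-23*1873.9 = 2.578e-16
Step 3: U = 3.5 * 2.578e-16 = 9.024e-16 J

9.024e-16


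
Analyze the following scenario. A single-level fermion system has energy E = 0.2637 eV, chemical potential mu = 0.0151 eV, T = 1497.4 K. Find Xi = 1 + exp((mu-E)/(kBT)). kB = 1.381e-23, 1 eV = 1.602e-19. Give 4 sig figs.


Step 1: (mu - E) = 0.0151 - 0.2637 = -0.2486 eV
Step 2: x = (mu-E)*eV/(kB*T) = -0.2486*1.602e-19/(1.381e-23*1497.4) = -1.926
Step 3: exp(x) = 0.1457
Step 4: Xi = 1 + 0.1457 = 1.146

1.146


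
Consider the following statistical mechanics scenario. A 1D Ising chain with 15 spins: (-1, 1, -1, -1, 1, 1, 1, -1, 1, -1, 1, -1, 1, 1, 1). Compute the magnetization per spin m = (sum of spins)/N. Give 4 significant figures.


Step 1: Count up spins (+1): 9, down spins (-1): 6
Step 2: Total magnetization M = 9 - 6 = 3
Step 3: m = M/N = 3/15 = 0.2

0.2


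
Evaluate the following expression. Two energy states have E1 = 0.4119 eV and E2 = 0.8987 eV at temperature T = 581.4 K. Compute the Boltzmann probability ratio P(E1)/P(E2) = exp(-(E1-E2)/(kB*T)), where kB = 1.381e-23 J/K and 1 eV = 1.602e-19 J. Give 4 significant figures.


Step 1: Compute energy difference dE = E1 - E2 = 0.4119 - 0.8987 = -0.4868 eV
Step 2: Convert to Joules: dE_J = -0.4868 * 1.602e-19 = -7.799e-20 J
Step 3: Compute exponent = -dE_J / (kB * T) = -(-7.799e-20) / (1.381e-23 * 581.4) = 9.713
Step 4: P(E1)/P(E2) = exp(9.713) = 1.653e+04

1.653e+04


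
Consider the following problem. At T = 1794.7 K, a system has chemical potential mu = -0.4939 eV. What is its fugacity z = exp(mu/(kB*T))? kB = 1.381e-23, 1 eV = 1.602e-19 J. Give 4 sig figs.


Step 1: Convert mu to Joules: -0.4939*1.602e-19 = -7.912e-20 J
Step 2: kB*T = 1.381e-23*1794.7 = 2.478e-20 J
Step 3: mu/(kB*T) = -3.192
Step 4: z = exp(-3.192) = 0.04107

0.04107


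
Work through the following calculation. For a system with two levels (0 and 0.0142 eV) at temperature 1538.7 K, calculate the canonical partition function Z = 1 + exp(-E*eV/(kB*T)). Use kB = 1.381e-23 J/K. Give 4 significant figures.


Step 1: Compute beta*E = E*eV/(kB*T) = 0.0142*1.602e-19/(1.381e-23*1538.7) = 0.1071
Step 2: exp(-beta*E) = exp(-0.1071) = 0.8985
Step 3: Z = 1 + 0.8985 = 1.898

1.898


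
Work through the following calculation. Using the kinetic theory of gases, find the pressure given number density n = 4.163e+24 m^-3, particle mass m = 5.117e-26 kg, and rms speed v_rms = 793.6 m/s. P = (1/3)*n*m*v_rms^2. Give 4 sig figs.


Step 1: v_rms^2 = 793.6^2 = 6.298e+05
Step 2: n*m = 4.163e+24*5.117e-26 = 0.213
Step 3: P = (1/3)*0.213*6.298e+05 = 4.472e+04 Pa

4.472e+04


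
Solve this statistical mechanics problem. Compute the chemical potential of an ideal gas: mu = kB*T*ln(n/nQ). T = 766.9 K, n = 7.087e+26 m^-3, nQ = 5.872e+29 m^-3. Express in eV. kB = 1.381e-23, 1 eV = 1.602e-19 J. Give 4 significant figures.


Step 1: n/nQ = 7.087e+26/5.872e+29 = 0.001207
Step 2: ln(n/nQ) = -6.72
Step 3: mu = kB*T*ln(n/nQ) = 1.059e-20*-6.72 = -7.117e-20 J
Step 4: Convert to eV: -7.117e-20/1.602e-19 = -0.4442 eV

-0.4442


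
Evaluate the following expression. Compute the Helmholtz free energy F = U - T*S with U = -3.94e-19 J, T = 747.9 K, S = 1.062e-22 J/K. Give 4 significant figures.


Step 1: T*S = 747.9 * 1.062e-22 = 7.943e-20 J
Step 2: F = U - T*S = -3.94e-19 - 7.943e-20
Step 3: F = -4.734e-19 J

-4.734e-19


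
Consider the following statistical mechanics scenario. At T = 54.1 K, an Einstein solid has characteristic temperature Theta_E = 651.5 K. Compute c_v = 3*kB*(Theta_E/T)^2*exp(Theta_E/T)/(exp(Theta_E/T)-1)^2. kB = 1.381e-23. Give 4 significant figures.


Step 1: x = Theta_E/T = 651.5/54.1 = 12.04
Step 2: x^2 = 145
Step 3: exp(x) = 1.698e+05
Step 4: c_v = 3*1.381e-23*145*1.698e+05/(1.698e+05-1)^2 = 3.538e-26

3.538e-26


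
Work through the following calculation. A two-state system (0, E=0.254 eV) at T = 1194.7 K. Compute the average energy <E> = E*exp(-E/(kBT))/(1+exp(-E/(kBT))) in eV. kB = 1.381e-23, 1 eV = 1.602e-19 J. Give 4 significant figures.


Step 1: beta*E = 0.254*1.602e-19/(1.381e-23*1194.7) = 2.466
Step 2: exp(-beta*E) = 0.0849
Step 3: <E> = 0.254*0.0849/(1+0.0849) = 0.01988 eV

0.01988


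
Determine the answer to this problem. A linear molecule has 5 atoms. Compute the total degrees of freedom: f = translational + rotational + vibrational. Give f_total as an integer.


Step 1: Translational DOF = 3
Step 2: Rotational DOF (linear) = 2
Step 3: Vibrational DOF = 3*5 - 5 = 10
Step 4: Total = 3 + 2 + 10 = 15

15


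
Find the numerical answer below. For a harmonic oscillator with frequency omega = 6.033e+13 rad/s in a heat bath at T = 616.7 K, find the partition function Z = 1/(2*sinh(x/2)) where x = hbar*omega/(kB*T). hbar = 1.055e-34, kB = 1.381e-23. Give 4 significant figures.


Step 1: Compute x = hbar*omega/(kB*T) = 1.055e-34*6.033e+13/(1.381e-23*616.7) = 0.7473
Step 2: x/2 = 0.3737
Step 3: sinh(x/2) = 0.3824
Step 4: Z = 1/(2*0.3824) = 1.307

1.307


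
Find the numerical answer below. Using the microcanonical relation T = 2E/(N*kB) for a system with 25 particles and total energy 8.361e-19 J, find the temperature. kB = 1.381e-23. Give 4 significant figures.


Step 1: Numerator = 2*E = 2*8.361e-19 = 1.672e-18 J
Step 2: Denominator = N*kB = 25*1.381e-23 = 3.452e-22
Step 3: T = 1.672e-18 / 3.452e-22 = 4843 K

4843


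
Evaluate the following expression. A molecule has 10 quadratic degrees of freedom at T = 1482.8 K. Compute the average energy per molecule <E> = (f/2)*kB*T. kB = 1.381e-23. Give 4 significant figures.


Step 1: f/2 = 10/2 = 5
Step 2: kB*T = 1.381e-23 * 1482.8 = 2.048e-20
Step 3: <E> = 5 * 2.048e-20 = 1.024e-19 J

1.024e-19


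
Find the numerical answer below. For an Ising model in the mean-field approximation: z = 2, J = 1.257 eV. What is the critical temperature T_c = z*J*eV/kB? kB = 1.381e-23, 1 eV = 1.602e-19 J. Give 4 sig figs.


Step 1: z*J = 2*1.257 = 2.514 eV
Step 2: Convert to Joules: 2.514*1.602e-19 = 4.027e-19 J
Step 3: T_c = 4.027e-19 / 1.381e-23 = 2.916e+04 K

2.916e+04


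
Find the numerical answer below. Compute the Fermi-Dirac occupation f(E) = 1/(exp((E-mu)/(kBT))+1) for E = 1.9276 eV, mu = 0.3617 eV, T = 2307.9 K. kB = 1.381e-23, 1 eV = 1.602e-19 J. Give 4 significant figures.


Step 1: (E - mu) = 1.9276 - 0.3617 = 1.566 eV
Step 2: Convert: (E-mu)*eV = 2.509e-19 J
Step 3: x = (E-mu)*eV/(kB*T) = 7.871
Step 4: f = 1/(exp(7.871)+1) = 0.0003816

0.0003816


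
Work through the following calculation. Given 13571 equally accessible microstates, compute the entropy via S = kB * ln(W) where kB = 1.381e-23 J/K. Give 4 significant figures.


Step 1: ln(W) = ln(13571) = 9.516
Step 2: S = kB * ln(W) = 1.381e-23 * 9.516
Step 3: S = 1.314e-22 J/K

1.314e-22


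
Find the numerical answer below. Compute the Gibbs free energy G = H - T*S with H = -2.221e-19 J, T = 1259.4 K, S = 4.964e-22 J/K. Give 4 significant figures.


Step 1: T*S = 1259.4 * 4.964e-22 = 6.252e-19 J
Step 2: G = H - T*S = -2.221e-19 - 6.252e-19
Step 3: G = -8.473e-19 J

-8.473e-19


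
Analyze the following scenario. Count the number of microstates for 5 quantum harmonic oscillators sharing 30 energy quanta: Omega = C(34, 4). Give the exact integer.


Step 1: Use binomial coefficient C(34, 4)
Step 2: Numerator = 34! / 30!
Step 3: Denominator = 4!
Step 4: Omega = 46376

46376


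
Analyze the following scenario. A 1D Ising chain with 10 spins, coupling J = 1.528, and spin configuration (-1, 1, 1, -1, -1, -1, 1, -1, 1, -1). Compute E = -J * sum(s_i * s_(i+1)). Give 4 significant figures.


Step 1: Nearest-neighbor products: -1, 1, -1, 1, 1, -1, -1, -1, -1
Step 2: Sum of products = -3
Step 3: E = -1.528 * -3 = 4.584

4.584


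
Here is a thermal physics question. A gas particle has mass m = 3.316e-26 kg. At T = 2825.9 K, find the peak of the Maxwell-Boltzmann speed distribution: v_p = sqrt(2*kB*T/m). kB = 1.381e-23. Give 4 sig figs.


Step 1: Numerator = 2*kB*T = 2*1.381e-23*2825.9 = 7.805e-20
Step 2: Ratio = 7.805e-20 / 3.316e-26 = 2.354e+06
Step 3: v_p = sqrt(2.354e+06) = 1534 m/s

1534


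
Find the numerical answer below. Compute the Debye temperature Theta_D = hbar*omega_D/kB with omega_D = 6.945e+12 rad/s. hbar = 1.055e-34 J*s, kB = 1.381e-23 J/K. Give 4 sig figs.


Step 1: hbar*omega_D = 1.055e-34 * 6.945e+12 = 7.327e-22 J
Step 2: Theta_D = 7.327e-22 / 1.381e-23
Step 3: Theta_D = 53.06 K

53.06


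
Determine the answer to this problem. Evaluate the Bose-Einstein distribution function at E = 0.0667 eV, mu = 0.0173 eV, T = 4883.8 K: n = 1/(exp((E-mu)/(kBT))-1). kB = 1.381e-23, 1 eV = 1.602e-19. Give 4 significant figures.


Step 1: (E - mu) = 0.0494 eV
Step 2: x = (E-mu)*eV/(kB*T) = 0.0494*1.602e-19/(1.381e-23*4883.8) = 0.1173
Step 3: exp(x) = 1.124
Step 4: n = 1/(exp(x)-1) = 8.032

8.032


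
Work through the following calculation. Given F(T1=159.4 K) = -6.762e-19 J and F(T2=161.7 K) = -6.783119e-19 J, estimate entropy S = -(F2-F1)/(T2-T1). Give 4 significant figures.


Step 1: dF = F2 - F1 = -6.783119e-19 - (-6.762e-19) = -2.1119e-21 J
Step 2: dT = T2 - T1 = 161.7 - 159.4 = 2.3 K
Step 3: S = -dF/dT = -(-2.1119e-21)/2.3 = 9.182e-22 J/K

9.182e-22


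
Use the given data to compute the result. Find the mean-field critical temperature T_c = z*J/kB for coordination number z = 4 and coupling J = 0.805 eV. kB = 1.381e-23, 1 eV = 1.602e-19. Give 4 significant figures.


Step 1: z*J = 4*0.805 = 3.22 eV
Step 2: Convert to Joules: 3.22*1.602e-19 = 5.158e-19 J
Step 3: T_c = 5.158e-19 / 1.381e-23 = 3.735e+04 K

3.735e+04


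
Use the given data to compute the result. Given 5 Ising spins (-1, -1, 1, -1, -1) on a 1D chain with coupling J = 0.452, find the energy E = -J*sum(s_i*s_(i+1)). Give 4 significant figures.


Step 1: Nearest-neighbor products: 1, -1, -1, 1
Step 2: Sum of products = 0
Step 3: E = -0.452 * 0 = 0

0


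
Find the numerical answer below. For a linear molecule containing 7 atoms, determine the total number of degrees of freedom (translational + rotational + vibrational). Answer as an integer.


Step 1: Translational DOF = 3
Step 2: Rotational DOF (linear) = 2
Step 3: Vibrational DOF = 3*7 - 5 = 16
Step 4: Total = 3 + 2 + 16 = 21

21


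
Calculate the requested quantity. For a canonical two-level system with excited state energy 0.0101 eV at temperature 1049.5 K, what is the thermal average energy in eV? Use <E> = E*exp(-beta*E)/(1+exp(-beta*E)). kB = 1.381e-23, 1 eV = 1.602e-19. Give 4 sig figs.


Step 1: beta*E = 0.0101*1.602e-19/(1.381e-23*1049.5) = 0.1116
Step 2: exp(-beta*E) = 0.8944
Step 3: <E> = 0.0101*0.8944/(1+0.8944) = 0.004768 eV

0.004768


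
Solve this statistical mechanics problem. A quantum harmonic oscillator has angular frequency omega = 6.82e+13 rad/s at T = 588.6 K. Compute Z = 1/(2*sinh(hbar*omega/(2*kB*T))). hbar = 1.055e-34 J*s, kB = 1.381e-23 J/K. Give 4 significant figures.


Step 1: Compute x = hbar*omega/(kB*T) = 1.055e-34*6.82e+13/(1.381e-23*588.6) = 0.8852
Step 2: x/2 = 0.4426
Step 3: sinh(x/2) = 0.4572
Step 4: Z = 1/(2*0.4572) = 1.094

1.094


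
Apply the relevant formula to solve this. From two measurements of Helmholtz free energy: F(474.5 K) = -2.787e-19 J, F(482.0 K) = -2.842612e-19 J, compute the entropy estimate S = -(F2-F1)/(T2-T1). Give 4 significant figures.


Step 1: dF = F2 - F1 = -2.842612e-19 - (-2.787e-19) = -5.5612e-21 J
Step 2: dT = T2 - T1 = 482.0 - 474.5 = 7.5 K
Step 3: S = -dF/dT = -(-5.5612e-21)/7.5 = 7.415e-22 J/K

7.415e-22


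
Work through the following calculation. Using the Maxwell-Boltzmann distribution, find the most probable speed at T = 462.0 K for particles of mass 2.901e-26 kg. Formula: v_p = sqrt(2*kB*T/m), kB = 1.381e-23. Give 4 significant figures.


Step 1: Numerator = 2*kB*T = 2*1.381e-23*462.0 = 1.276e-20
Step 2: Ratio = 1.276e-20 / 2.901e-26 = 4.399e+05
Step 3: v_p = sqrt(4.399e+05) = 663.2 m/s

663.2


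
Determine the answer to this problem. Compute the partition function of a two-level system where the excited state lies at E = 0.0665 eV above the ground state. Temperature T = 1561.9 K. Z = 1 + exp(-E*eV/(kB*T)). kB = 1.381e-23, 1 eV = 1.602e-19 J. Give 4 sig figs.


Step 1: Compute beta*E = E*eV/(kB*T) = 0.0665*1.602e-19/(1.381e-23*1561.9) = 0.4939
Step 2: exp(-beta*E) = exp(-0.4939) = 0.6102
Step 3: Z = 1 + 0.6102 = 1.61

1.61


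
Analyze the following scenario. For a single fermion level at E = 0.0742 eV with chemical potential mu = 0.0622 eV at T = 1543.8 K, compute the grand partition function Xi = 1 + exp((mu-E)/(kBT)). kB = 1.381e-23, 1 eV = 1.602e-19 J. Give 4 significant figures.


Step 1: (mu - E) = 0.0622 - 0.0742 = -0.012 eV
Step 2: x = (mu-E)*eV/(kB*T) = -0.012*1.602e-19/(1.381e-23*1543.8) = -0.09017
Step 3: exp(x) = 0.9138
Step 4: Xi = 1 + 0.9138 = 1.914

1.914


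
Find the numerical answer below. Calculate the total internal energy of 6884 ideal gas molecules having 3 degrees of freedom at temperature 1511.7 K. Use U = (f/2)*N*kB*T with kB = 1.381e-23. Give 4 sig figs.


Step 1: f/2 = 3/2 = 1.5
Step 2: N*kB*T = 6884*1.381e-23*1511.7 = 1.437e-16
Step 3: U = 1.5 * 1.437e-16 = 2.156e-16 J

2.156e-16


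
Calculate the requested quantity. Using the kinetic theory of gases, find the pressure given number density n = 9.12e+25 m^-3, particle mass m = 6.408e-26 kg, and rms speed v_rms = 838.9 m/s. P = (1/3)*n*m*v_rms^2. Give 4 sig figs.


Step 1: v_rms^2 = 838.9^2 = 7.038e+05
Step 2: n*m = 9.12e+25*6.408e-26 = 5.844
Step 3: P = (1/3)*5.844*7.038e+05 = 1.371e+06 Pa

1.371e+06


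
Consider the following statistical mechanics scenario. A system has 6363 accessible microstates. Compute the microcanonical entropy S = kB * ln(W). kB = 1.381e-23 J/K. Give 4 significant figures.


Step 1: ln(W) = ln(6363) = 8.758
Step 2: S = kB * ln(W) = 1.381e-23 * 8.758
Step 3: S = 1.21e-22 J/K

1.21e-22


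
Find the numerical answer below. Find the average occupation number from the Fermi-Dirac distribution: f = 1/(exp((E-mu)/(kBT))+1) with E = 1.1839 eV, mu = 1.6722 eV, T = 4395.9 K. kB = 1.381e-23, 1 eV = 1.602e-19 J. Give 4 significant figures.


Step 1: (E - mu) = 1.1839 - 1.6722 = -0.4883 eV
Step 2: Convert: (E-mu)*eV = -7.823e-20 J
Step 3: x = (E-mu)*eV/(kB*T) = -1.289
Step 4: f = 1/(exp(-1.289)+1) = 0.7839

0.7839


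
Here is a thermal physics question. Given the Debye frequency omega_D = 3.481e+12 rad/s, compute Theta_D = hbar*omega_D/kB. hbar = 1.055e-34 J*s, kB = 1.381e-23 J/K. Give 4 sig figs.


Step 1: hbar*omega_D = 1.055e-34 * 3.481e+12 = 3.672e-22 J
Step 2: Theta_D = 3.672e-22 / 1.381e-23
Step 3: Theta_D = 26.59 K

26.59


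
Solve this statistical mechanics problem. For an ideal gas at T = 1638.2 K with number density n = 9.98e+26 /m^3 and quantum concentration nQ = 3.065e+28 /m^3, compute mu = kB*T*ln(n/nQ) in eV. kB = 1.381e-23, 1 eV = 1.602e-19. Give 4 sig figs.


Step 1: n/nQ = 9.98e+26/3.065e+28 = 0.03256
Step 2: ln(n/nQ) = -3.425
Step 3: mu = kB*T*ln(n/nQ) = 2.262e-20*-3.425 = -7.748e-20 J
Step 4: Convert to eV: -7.748e-20/1.602e-19 = -0.4836 eV

-0.4836


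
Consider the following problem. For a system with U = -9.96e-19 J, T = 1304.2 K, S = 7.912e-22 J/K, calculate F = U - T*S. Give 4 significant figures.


Step 1: T*S = 1304.2 * 7.912e-22 = 1.032e-18 J
Step 2: F = U - T*S = -9.96e-19 - 1.032e-18
Step 3: F = -2.028e-18 J

-2.028e-18


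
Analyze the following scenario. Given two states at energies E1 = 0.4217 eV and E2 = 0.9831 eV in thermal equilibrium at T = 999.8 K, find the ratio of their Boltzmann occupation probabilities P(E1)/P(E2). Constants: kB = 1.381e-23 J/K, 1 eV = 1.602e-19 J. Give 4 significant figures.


Step 1: Compute energy difference dE = E1 - E2 = 0.4217 - 0.9831 = -0.5614 eV
Step 2: Convert to Joules: dE_J = -0.5614 * 1.602e-19 = -8.994e-20 J
Step 3: Compute exponent = -dE_J / (kB * T) = -(-8.994e-20) / (1.381e-23 * 999.8) = 6.514
Step 4: P(E1)/P(E2) = exp(6.514) = 674.3

674.3


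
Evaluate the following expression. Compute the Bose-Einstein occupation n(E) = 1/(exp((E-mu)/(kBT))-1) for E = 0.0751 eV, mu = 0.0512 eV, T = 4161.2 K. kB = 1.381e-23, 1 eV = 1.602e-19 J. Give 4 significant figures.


Step 1: (E - mu) = 0.0239 eV
Step 2: x = (E-mu)*eV/(kB*T) = 0.0239*1.602e-19/(1.381e-23*4161.2) = 0.06663
Step 3: exp(x) = 1.069
Step 4: n = 1/(exp(x)-1) = 14.51

14.51


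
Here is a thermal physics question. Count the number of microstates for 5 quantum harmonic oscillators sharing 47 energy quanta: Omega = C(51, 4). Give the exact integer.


Step 1: Use binomial coefficient C(51, 4)
Step 2: Numerator = 51! / 47!
Step 3: Denominator = 4!
Step 4: Omega = 249900

249900


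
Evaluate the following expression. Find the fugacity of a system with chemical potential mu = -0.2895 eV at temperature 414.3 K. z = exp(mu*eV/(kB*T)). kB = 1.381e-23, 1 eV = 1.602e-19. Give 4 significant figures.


Step 1: Convert mu to Joules: -0.2895*1.602e-19 = -4.638e-20 J
Step 2: kB*T = 1.381e-23*414.3 = 5.721e-21 J
Step 3: mu/(kB*T) = -8.106
Step 4: z = exp(-8.106) = 0.0003017

0.0003017


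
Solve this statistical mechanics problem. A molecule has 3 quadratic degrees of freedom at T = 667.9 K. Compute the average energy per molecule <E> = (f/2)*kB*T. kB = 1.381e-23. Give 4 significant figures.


Step 1: f/2 = 3/2 = 1.5
Step 2: kB*T = 1.381e-23 * 667.9 = 9.224e-21
Step 3: <E> = 1.5 * 9.224e-21 = 1.384e-20 J

1.384e-20


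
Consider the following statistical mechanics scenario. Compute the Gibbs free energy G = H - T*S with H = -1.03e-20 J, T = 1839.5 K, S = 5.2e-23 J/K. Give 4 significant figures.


Step 1: T*S = 1839.5 * 5.2e-23 = 9.565e-20 J
Step 2: G = H - T*S = -1.03e-20 - 9.565e-20
Step 3: G = -1.06e-19 J

-1.06e-19


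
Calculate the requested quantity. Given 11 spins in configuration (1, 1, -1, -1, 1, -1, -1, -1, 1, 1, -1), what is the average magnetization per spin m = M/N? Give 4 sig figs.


Step 1: Count up spins (+1): 5, down spins (-1): 6
Step 2: Total magnetization M = 5 - 6 = -1
Step 3: m = M/N = -1/11 = -0.09091

-0.09091


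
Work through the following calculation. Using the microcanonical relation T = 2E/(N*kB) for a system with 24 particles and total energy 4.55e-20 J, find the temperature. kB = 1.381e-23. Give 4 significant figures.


Step 1: Numerator = 2*E = 2*4.55e-20 = 9.1e-20 J
Step 2: Denominator = N*kB = 24*1.381e-23 = 3.314e-22
Step 3: T = 9.1e-20 / 3.314e-22 = 274.6 K

274.6


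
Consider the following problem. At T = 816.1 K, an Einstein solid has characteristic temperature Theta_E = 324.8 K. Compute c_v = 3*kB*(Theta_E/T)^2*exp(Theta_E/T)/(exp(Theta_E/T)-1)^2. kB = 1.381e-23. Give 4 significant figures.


Step 1: x = Theta_E/T = 324.8/816.1 = 0.398
Step 2: x^2 = 0.1584
Step 3: exp(x) = 1.489
Step 4: c_v = 3*1.381e-23*0.1584*1.489/(1.489-1)^2 = 4.089e-23

4.089e-23


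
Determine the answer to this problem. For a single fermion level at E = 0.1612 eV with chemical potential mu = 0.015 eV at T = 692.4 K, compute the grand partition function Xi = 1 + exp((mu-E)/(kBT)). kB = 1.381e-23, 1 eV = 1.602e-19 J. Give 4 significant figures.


Step 1: (mu - E) = 0.015 - 0.1612 = -0.1462 eV
Step 2: x = (mu-E)*eV/(kB*T) = -0.1462*1.602e-19/(1.381e-23*692.4) = -2.449
Step 3: exp(x) = 0.08635
Step 4: Xi = 1 + 0.08635 = 1.086

1.086


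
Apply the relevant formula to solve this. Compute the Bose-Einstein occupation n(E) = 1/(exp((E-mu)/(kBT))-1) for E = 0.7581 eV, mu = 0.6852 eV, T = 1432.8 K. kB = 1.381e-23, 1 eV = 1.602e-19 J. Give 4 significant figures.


Step 1: (E - mu) = 0.0729 eV
Step 2: x = (E-mu)*eV/(kB*T) = 0.0729*1.602e-19/(1.381e-23*1432.8) = 0.5902
Step 3: exp(x) = 1.804
Step 4: n = 1/(exp(x)-1) = 1.243

1.243


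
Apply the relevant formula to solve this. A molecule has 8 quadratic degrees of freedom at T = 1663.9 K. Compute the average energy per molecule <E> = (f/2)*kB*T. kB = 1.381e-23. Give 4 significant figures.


Step 1: f/2 = 8/2 = 4
Step 2: kB*T = 1.381e-23 * 1663.9 = 2.298e-20
Step 3: <E> = 4 * 2.298e-20 = 9.191e-20 J

9.191e-20


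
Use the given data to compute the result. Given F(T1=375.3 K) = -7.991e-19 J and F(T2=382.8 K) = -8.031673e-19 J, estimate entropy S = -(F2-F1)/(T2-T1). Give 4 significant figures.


Step 1: dF = F2 - F1 = -8.031673e-19 - (-7.991e-19) = -4.0673e-21 J
Step 2: dT = T2 - T1 = 382.8 - 375.3 = 7.5 K
Step 3: S = -dF/dT = -(-4.0673e-21)/7.5 = 5.423e-22 J/K

5.423e-22


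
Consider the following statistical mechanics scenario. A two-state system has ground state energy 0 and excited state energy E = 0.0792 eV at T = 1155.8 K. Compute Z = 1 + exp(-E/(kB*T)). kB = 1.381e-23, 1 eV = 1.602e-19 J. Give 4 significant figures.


Step 1: Compute beta*E = E*eV/(kB*T) = 0.0792*1.602e-19/(1.381e-23*1155.8) = 0.7949
Step 2: exp(-beta*E) = exp(-0.7949) = 0.4516
Step 3: Z = 1 + 0.4516 = 1.452

1.452


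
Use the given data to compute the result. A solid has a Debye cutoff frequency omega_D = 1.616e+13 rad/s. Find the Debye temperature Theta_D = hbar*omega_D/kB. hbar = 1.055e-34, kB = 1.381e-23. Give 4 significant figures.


Step 1: hbar*omega_D = 1.055e-34 * 1.616e+13 = 1.705e-21 J
Step 2: Theta_D = 1.705e-21 / 1.381e-23
Step 3: Theta_D = 123.5 K

123.5


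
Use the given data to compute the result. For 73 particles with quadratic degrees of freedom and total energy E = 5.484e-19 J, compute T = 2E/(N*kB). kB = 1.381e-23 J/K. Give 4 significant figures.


Step 1: Numerator = 2*E = 2*5.484e-19 = 1.097e-18 J
Step 2: Denominator = N*kB = 73*1.381e-23 = 1.008e-21
Step 3: T = 1.097e-18 / 1.008e-21 = 1088 K

1088


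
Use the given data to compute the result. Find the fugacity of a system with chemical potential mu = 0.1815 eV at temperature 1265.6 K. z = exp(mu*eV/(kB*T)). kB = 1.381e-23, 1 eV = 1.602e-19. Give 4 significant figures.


Step 1: Convert mu to Joules: 0.1815*1.602e-19 = 2.908e-20 J
Step 2: kB*T = 1.381e-23*1265.6 = 1.748e-20 J
Step 3: mu/(kB*T) = 1.664
Step 4: z = exp(1.664) = 5.278

5.278


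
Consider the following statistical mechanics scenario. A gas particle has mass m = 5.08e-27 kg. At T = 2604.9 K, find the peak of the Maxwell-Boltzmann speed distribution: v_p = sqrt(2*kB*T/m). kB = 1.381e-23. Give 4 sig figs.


Step 1: Numerator = 2*kB*T = 2*1.381e-23*2604.9 = 7.195e-20
Step 2: Ratio = 7.195e-20 / 5.08e-27 = 1.416e+07
Step 3: v_p = sqrt(1.416e+07) = 3763 m/s

3763


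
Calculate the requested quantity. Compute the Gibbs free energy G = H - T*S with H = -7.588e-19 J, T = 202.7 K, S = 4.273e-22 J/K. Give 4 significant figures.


Step 1: T*S = 202.7 * 4.273e-22 = 8.661e-20 J
Step 2: G = H - T*S = -7.588e-19 - 8.661e-20
Step 3: G = -8.454e-19 J

-8.454e-19


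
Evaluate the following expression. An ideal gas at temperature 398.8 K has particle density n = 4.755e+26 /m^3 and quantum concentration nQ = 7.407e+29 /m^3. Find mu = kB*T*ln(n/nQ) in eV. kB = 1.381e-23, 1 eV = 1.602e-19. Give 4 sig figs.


Step 1: n/nQ = 4.755e+26/7.407e+29 = 0.000642
Step 2: ln(n/nQ) = -7.351
Step 3: mu = kB*T*ln(n/nQ) = 5.507e-21*-7.351 = -4.049e-20 J
Step 4: Convert to eV: -4.049e-20/1.602e-19 = -0.2527 eV

-0.2527
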